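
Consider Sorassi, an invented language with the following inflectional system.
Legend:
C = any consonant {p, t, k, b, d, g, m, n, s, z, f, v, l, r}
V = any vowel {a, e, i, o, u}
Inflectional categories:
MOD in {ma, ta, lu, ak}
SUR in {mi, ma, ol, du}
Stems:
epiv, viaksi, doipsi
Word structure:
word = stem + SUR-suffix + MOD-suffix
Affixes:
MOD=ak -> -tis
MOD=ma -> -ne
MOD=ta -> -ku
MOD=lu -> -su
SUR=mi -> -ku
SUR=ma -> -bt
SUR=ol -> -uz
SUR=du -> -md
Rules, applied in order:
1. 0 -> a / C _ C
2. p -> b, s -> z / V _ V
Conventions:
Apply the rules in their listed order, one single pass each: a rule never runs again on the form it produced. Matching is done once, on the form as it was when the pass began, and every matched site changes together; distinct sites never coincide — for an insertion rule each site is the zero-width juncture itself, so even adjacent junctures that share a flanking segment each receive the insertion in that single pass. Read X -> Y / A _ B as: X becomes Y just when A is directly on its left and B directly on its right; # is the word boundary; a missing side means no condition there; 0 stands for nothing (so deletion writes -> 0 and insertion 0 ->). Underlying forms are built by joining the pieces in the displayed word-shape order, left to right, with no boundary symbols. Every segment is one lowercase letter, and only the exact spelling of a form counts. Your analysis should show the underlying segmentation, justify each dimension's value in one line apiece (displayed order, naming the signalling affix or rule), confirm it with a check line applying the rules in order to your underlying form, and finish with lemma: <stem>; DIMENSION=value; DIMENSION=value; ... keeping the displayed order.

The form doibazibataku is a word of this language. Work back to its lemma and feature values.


underlying: doipsi-bt-ku
MOD=ta - signalled by the affix -ku
SUR=ma - signalled by the affix -bt
check: doipsibtku -> doipasibataku -> doibazibataku
lemma: doipsi; MOD=ta; SUR=ma


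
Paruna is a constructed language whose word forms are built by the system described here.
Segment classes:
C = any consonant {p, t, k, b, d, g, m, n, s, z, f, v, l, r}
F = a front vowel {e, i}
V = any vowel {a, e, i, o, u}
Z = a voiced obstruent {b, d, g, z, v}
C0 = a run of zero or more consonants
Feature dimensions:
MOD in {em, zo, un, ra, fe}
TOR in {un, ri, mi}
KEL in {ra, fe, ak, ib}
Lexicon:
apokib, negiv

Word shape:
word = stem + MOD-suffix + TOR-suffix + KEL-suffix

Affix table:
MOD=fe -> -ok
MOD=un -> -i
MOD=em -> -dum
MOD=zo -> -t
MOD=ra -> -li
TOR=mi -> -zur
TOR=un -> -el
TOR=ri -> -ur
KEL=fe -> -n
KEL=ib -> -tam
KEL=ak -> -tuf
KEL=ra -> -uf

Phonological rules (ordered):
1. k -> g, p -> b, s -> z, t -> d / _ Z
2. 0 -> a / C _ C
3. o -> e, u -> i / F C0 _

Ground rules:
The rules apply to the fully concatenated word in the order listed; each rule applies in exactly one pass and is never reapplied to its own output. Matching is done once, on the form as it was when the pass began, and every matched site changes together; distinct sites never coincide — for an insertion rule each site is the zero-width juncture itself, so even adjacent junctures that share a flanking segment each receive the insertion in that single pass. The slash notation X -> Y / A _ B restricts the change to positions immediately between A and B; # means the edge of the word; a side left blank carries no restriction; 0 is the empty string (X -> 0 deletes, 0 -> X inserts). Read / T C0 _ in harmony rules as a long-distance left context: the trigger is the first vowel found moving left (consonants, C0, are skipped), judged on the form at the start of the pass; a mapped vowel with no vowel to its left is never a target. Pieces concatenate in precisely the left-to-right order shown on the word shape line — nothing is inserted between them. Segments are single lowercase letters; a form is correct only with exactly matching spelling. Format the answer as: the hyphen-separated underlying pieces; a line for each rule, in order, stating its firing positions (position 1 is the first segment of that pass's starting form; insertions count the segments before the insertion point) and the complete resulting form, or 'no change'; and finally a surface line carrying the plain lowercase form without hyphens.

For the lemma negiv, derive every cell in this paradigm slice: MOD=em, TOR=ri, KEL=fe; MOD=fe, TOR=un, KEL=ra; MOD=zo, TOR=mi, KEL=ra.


cell MOD=em, TOR=ri, KEL=fe:
underlying: negiv-dum-ur-n
1. k -> g, p -> b, s -> z, t -> d / _ Z: no change
2. 0 -> a / C _ C: inserts after position(s) 5, 10: negivadumuran
3. o -> e, u -> i / F C0 _: no change
surface: negivadumuran

cell MOD=fe, TOR=un, KEL=ra:
underlying: negiv-ok-el-uf
1. k -> g, p -> b, s -> z, t -> d / _ Z: no change
2. 0 -> a / C _ C: no change
3. o -> e, u -> i / F C0 _: fires at position(s) 6, 10: negivekelif
surface: negivekelif

cell MOD=zo, TOR=mi, KEL=ra:
underlying: negiv-t-zur-uf
1. k -> g, p -> b, s -> z, t -> d / _ Z: fires at position(s) 6: negivdzuruf
2. 0 -> a / C _ C: inserts after position(s) 5, 6: negivadazuruf
3. o -> e, u -> i / F C0 _: no change
surface: negivadazuruf


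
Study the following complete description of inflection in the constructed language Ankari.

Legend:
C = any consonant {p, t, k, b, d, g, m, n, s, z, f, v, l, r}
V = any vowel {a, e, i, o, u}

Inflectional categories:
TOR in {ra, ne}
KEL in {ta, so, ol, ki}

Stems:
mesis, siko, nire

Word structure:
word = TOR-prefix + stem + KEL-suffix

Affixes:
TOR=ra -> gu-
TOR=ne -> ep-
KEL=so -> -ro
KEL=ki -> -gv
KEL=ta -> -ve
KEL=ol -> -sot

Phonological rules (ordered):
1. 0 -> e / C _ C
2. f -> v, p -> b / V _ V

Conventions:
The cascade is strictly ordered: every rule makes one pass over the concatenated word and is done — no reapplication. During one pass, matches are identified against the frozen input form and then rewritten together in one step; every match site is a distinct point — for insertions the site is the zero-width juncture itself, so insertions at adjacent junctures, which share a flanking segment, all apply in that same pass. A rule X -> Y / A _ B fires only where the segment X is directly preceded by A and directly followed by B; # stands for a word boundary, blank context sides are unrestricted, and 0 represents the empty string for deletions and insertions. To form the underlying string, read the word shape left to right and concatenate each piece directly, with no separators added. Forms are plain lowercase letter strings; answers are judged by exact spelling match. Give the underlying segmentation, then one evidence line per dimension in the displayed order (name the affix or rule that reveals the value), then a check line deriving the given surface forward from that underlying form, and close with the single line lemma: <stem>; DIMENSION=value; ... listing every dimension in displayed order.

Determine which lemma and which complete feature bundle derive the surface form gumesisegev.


underlying: gu-mesis-gv
TOR=ra - signalled by the affix gu-
KEL=ki - signalled by the affix -gv
check: gumesisgv -> gumesisegev -> gumesisegev
lemma: mesis; TOR=ra; KEL=ki


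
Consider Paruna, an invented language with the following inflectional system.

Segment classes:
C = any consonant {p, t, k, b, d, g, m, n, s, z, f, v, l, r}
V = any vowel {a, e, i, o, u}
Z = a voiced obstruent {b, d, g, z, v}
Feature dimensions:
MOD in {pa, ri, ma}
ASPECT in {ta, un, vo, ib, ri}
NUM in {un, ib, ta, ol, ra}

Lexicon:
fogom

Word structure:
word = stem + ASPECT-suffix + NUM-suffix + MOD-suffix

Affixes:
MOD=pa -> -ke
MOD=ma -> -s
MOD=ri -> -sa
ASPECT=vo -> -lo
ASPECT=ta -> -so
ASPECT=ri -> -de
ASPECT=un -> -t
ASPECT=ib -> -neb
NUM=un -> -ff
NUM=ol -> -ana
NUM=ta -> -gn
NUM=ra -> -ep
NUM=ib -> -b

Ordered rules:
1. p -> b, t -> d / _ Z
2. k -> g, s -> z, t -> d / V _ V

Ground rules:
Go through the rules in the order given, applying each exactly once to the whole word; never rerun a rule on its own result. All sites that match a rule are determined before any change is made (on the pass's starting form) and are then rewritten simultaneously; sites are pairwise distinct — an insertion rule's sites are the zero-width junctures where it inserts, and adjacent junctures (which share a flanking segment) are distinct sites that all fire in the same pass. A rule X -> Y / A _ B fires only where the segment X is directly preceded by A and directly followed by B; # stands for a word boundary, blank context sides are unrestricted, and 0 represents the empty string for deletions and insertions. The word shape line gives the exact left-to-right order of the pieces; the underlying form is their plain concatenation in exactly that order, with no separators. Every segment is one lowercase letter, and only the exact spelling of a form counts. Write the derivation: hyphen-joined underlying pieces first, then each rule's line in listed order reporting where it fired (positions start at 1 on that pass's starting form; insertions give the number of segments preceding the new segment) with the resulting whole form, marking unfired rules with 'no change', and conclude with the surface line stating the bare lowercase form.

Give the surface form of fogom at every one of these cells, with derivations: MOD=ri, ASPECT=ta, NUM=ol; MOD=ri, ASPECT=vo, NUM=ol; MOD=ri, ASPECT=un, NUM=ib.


cell MOD=ri, ASPECT=ta, NUM=ol:
underlying: fogom-so-ana-sa
1. p -> b, t -> d / _ Z: no change
2. k -> g, s -> z, t -> d / V _ V: fires at position(s) 11: fogomsoanaza
surface: fogomsoanaza

cell MOD=ri, ASPECT=vo, NUM=ol:
underlying: fogom-lo-ana-sa
1. p -> b, t -> d / _ Z: no change
2. k -> g, s -> z, t -> d / V _ V: fires at position(s) 11: fogomloanaza
surface: fogomloanaza

cell MOD=ri, ASPECT=un, NUM=ib:
underlying: fogom-t-b-sa
1. p -> b, t -> d / _ Z: fires at position(s) 6: fogomdbsa
2. k -> g, s -> z, t -> d / V _ V: no change
surface: fogomdbsa


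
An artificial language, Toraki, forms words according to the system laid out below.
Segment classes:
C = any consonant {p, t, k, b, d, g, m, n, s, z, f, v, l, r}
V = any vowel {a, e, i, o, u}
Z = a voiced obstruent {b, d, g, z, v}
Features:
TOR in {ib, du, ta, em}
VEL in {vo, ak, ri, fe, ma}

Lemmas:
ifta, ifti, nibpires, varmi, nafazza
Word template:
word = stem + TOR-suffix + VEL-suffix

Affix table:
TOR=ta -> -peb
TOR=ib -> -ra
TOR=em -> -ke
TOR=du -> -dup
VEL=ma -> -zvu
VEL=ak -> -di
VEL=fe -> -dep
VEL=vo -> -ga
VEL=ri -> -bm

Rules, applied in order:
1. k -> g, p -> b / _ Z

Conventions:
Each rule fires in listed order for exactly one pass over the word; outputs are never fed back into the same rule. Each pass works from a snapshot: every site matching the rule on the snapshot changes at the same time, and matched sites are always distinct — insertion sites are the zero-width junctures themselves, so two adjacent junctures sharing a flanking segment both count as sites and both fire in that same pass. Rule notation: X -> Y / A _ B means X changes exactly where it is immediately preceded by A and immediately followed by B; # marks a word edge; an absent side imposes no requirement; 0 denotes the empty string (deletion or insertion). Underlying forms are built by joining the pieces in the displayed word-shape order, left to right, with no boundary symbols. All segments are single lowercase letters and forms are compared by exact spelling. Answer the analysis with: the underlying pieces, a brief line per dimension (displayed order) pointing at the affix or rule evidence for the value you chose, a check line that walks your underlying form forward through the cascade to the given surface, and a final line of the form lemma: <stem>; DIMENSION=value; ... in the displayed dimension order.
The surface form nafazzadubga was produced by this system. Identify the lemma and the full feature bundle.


underlying: nafazza-dup-ga
TOR=du - signalled by the affix -dup
VEL=vo - signalled by the affix -ga
check: nafazzadupga -> nafazzadubga
lemma: nafazza; TOR=du; VEL=vo


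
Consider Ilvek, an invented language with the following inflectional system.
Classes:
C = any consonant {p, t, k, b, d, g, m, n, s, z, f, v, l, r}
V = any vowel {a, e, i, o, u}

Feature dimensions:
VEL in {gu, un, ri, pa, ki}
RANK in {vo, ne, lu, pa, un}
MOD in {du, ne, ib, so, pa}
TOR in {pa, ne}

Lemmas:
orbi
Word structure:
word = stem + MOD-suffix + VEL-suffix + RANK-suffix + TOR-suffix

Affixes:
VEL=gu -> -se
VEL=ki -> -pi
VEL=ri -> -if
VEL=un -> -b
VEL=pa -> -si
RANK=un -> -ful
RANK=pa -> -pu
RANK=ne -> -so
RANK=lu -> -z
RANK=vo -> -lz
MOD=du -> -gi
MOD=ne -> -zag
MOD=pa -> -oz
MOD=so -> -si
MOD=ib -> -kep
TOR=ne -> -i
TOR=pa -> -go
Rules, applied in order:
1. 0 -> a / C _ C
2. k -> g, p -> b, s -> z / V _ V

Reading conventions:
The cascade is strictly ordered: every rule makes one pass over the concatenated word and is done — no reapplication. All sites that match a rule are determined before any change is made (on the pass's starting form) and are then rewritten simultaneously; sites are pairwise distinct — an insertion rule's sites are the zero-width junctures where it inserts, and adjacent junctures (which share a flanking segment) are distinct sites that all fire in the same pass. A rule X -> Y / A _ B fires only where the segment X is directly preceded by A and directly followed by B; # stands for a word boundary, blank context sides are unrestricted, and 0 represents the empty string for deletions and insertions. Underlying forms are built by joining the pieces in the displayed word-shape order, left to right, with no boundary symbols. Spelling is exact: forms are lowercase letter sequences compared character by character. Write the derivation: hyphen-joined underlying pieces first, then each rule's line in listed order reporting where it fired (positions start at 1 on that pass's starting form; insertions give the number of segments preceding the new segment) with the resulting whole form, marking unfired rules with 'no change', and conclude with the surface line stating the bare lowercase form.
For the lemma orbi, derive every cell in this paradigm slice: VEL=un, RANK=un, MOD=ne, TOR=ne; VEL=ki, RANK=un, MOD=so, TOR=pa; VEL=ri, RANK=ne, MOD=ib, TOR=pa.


cell VEL=un, RANK=un, MOD=ne, TOR=ne:
underlying: orbi-zag-b-ful-i
1. 0 -> a / C _ C: inserts after position(s) 2, 7, 8: orabizagabafuli
2. k -> g, p -> b, s -> z / V _ V: no change
surface: orabizagabafuli

cell VEL=ki, RANK=un, MOD=so, TOR=pa:
underlying: orbi-si-pi-ful-go
1. 0 -> a / C _ C: inserts after position(s) 2, 11: orabisipifulago
2. k -> g, p -> b, s -> z / V _ V: fires at position(s) 6, 8: orabizibifulago
surface: orabizibifulago

cell VEL=ri, RANK=ne, MOD=ib, TOR=pa:
underlying: orbi-kep-if-so-go
1. 0 -> a / C _ C: inserts after position(s) 2, 9: orabikepifasogo
2. k -> g, p -> b, s -> z / V _ V: fires at position(s) 6, 8, 12: orabigebifazogo
surface: orabigebifazogo


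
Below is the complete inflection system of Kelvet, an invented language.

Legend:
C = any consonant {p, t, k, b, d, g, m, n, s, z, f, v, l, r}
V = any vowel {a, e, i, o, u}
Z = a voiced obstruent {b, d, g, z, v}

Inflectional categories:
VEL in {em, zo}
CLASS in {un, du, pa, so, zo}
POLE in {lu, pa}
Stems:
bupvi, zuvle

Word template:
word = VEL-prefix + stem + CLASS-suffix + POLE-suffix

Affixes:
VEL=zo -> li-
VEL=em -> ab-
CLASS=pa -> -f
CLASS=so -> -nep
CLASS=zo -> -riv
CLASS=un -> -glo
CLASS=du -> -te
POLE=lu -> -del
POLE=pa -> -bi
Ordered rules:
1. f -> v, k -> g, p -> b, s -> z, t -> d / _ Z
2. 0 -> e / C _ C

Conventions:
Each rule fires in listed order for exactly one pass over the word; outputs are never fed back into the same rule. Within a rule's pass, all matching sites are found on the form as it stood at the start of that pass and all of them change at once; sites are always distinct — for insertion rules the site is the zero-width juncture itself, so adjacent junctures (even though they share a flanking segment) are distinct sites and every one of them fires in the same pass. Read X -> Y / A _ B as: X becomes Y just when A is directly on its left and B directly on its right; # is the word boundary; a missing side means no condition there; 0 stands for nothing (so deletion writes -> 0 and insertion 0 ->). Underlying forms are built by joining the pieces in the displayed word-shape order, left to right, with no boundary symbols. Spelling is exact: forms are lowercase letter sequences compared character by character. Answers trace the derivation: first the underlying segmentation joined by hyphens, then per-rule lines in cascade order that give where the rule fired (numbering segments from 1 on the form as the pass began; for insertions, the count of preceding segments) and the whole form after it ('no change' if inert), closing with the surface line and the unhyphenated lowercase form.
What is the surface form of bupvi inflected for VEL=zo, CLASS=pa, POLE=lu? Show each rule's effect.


underlying: li-bupvi-f-del
1. f -> v, k -> g, p -> b, s -> z, t -> d / _ Z: fires at position(s) 5, 8: libubvivdel
2. 0 -> e / C _ C: inserts after position(s) 5, 8: libubevivedel
surface: libubevivedel


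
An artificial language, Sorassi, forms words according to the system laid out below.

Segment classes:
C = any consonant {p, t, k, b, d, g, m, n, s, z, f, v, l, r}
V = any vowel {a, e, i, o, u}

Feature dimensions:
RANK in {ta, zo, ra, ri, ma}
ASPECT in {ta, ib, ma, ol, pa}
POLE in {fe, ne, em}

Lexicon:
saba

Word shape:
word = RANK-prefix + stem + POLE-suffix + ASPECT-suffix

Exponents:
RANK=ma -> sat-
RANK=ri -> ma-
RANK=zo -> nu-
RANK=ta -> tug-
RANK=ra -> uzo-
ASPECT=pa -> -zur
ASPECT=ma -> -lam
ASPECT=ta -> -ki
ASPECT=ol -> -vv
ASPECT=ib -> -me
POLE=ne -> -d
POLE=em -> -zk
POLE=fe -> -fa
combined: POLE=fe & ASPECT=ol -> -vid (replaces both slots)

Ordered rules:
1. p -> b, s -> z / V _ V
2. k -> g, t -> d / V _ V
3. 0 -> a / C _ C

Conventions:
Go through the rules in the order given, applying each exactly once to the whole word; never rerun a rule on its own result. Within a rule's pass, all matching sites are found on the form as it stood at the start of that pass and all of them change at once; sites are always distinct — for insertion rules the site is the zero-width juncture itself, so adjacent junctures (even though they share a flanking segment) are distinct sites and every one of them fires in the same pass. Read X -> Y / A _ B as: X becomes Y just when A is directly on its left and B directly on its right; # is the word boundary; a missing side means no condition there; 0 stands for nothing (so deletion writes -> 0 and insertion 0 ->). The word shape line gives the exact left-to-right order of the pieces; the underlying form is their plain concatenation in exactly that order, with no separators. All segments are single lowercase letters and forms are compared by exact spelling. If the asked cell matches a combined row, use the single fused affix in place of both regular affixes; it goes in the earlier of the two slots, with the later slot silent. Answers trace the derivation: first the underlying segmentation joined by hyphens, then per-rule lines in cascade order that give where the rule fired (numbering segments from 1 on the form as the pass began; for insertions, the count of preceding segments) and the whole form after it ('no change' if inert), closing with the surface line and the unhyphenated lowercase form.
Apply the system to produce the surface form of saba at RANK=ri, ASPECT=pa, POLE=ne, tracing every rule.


underlying: ma-saba-d-zur
1. p -> b, s -> z / V _ V: fires at position(s) 3: mazabadzur
2. k -> g, t -> d / V _ V: no change
3. 0 -> a / C _ C: inserts after position(s) 7: mazabadazur
surface: mazabadazur


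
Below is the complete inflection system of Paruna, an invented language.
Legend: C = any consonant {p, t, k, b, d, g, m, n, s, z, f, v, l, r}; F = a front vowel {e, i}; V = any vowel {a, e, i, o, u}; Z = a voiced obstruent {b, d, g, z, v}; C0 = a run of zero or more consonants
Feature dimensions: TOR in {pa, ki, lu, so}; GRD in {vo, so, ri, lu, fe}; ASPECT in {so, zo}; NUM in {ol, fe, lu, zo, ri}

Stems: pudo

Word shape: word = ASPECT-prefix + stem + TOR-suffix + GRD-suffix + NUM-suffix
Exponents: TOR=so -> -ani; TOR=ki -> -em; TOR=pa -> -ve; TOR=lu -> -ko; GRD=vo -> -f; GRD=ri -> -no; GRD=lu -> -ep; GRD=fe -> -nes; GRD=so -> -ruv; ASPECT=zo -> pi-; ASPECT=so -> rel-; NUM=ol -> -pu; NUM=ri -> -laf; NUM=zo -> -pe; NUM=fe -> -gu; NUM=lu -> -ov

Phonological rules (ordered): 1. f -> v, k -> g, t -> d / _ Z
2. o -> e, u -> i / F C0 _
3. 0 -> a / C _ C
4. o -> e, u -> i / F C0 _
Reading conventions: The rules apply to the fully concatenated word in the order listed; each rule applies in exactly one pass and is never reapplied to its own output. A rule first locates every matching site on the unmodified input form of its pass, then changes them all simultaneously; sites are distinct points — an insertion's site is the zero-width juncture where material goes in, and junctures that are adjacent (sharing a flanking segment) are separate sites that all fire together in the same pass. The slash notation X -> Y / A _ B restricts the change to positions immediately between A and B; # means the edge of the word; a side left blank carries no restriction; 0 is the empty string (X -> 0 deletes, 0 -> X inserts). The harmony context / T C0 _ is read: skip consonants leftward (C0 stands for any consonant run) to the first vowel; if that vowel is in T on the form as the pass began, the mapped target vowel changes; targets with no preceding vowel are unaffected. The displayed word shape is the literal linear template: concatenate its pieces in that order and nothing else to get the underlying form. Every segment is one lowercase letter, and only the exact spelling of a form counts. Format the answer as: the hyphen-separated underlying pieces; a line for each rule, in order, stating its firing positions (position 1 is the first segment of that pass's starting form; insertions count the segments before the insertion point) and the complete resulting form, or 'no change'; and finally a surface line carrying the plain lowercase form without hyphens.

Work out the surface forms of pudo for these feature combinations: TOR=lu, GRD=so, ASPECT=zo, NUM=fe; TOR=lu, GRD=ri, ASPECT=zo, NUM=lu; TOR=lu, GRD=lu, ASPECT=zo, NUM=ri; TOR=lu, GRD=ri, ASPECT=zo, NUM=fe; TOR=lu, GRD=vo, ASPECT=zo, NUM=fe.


cell TOR=lu, GRD=so, ASPECT=zo, NUM=fe:
underlying: pi-pudo-ko-ruv-gu
1. f -> v, k -> g, t -> d / _ Z: no change
2. o -> e, u -> i / F C0 _: fires at position(s) 4: pipidokoruvgu
3. 0 -> a / C _ C: inserts after position(s) 11: pipidokoruvagu
4. o -> e, u -> i / F C0 _: fires at position(s) 6: pipidekoruvagu
surface: pipidekoruvagu

cell TOR=lu, GRD=ri, ASPECT=zo, NUM=lu:
underlying: pi-pudo-ko-no-ov
1. f -> v, k -> g, t -> d / _ Z: no change
2. o -> e, u -> i / F C0 _: fires at position(s) 4: pipidokonoov
3. 0 -> a / C _ C: no change
4. o -> e, u -> i / F C0 _: fires at position(s) 6: pipidekonoov
surface: pipidekonoov

cell TOR=lu, GRD=lu, ASPECT=zo, NUM=ri:
underlying: pi-pudo-ko-ep-laf
1. f -> v, k -> g, t -> d / _ Z: no change
2. o -> e, u -> i / F C0 _: fires at position(s) 4: pipidokoeplaf
3. 0 -> a / C _ C: inserts after position(s) 10: pipidokoepalaf
4. o -> e, u -> i / F C0 _: fires at position(s) 6: pipidekoepalaf
surface: pipidekoepalaf

cell TOR=lu, GRD=ri, ASPECT=zo, NUM=fe:
underlying: pi-pudo-ko-no-gu
1. f -> v, k -> g, t -> d / _ Z: no change
2. o -> e, u -> i / F C0 _: fires at position(s) 4: pipidokonogu
3. 0 -> a / C _ C: no change
4. o -> e, u -> i / F C0 _: fires at position(s) 6: pipidekonogu
surface: pipidekonogu

cell TOR=lu, GRD=vo, ASPECT=zo, NUM=fe:
underlying: pi-pudo-ko-f-gu
1. f -> v, k -> g, t -> d / _ Z: fires at position(s) 9: pipudokovgu
2. o -> e, u -> i / F C0 _: fires at position(s) 4: pipidokovgu
3. 0 -> a / C _ C: inserts after position(s) 9: pipidokovagu
4. o -> e, u -> i / F C0 _: fires at position(s) 6: pipidekovagu
surface: pipidekovagu


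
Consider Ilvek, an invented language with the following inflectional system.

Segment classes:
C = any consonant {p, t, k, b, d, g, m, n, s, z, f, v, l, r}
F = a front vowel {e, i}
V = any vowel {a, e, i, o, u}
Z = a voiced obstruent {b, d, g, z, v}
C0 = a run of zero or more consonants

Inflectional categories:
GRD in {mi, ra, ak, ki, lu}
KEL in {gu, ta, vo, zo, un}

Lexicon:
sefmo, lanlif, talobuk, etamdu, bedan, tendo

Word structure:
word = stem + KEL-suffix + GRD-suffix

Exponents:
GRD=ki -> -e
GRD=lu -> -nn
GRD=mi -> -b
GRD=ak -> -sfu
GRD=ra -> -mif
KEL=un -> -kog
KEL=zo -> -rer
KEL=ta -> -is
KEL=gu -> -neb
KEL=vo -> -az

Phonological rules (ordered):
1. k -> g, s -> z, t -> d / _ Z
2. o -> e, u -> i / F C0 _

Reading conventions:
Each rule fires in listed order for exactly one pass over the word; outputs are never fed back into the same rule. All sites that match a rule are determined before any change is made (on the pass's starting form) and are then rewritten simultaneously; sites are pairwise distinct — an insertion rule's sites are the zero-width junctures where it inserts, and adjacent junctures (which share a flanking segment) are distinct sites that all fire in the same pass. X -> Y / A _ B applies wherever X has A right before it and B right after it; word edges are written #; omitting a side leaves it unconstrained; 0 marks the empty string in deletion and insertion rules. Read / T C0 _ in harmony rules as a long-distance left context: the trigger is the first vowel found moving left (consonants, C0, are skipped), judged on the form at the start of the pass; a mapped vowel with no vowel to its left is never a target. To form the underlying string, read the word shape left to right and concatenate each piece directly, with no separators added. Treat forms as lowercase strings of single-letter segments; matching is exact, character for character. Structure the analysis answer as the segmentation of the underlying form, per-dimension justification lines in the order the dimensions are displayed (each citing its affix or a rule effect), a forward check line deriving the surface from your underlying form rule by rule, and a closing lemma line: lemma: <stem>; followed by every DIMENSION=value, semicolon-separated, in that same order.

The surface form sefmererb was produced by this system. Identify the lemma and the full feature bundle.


underlying: sefmo-rer-b
GRD=mi - signalled by the affix -b
KEL=zo - signalled by the affix -rer
check: sefmorerb -> sefmorerb -> sefmererb
lemma: sefmo; GRD=mi; KEL=zo


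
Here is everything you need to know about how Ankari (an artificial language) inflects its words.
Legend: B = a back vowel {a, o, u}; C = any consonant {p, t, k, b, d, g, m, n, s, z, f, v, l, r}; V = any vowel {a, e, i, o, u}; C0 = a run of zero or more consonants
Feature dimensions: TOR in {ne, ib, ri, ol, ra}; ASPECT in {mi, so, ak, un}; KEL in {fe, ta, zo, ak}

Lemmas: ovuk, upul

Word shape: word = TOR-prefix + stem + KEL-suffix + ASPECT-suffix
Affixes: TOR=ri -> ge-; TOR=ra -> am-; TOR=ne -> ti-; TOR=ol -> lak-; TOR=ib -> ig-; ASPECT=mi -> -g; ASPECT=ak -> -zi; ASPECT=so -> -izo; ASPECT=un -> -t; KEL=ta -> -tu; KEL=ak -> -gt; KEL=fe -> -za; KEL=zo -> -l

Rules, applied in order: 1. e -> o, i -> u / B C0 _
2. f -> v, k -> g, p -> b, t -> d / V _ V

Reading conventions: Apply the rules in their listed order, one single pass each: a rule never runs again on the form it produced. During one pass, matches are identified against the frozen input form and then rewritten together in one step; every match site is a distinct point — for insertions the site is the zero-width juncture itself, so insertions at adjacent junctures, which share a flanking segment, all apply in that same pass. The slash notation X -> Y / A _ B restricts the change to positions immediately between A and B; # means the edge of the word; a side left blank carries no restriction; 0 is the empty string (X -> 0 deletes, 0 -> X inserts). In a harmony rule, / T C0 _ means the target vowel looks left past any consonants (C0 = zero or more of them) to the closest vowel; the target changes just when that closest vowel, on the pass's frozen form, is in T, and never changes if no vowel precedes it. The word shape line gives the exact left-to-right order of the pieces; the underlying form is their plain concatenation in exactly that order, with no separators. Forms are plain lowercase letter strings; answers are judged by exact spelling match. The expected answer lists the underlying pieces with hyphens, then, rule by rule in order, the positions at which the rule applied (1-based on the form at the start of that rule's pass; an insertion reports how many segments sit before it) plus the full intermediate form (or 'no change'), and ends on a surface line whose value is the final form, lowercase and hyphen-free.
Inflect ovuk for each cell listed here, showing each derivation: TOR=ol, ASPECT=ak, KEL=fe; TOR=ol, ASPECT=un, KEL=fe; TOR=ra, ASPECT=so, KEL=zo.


cell TOR=ol, ASPECT=ak, KEL=fe:
underlying: lak-ovuk-za-zi
1. e -> o, i -> u / B C0 _: fires at position(s) 11: lakovukzazu
2. f -> v, k -> g, p -> b, t -> d / V _ V: fires at position(s) 3: lagovukzazu
surface: lagovukzazu

cell TOR=ol, ASPECT=un, KEL=fe:
underlying: lak-ovuk-za-t
1. e -> o, i -> u / B C0 _: no change
2. f -> v, k -> g, p -> b, t -> d / V _ V: fires at position(s) 3: lagovukzat
surface: lagovukzat

cell TOR=ra, ASPECT=so, KEL=zo:
underlying: am-ovuk-l-izo
1. e -> o, i -> u / B C0 _: fires at position(s) 8: amovukluzo
2. f -> v, k -> g, p -> b, t -> d / V _ V: no change
surface: amovukluzo


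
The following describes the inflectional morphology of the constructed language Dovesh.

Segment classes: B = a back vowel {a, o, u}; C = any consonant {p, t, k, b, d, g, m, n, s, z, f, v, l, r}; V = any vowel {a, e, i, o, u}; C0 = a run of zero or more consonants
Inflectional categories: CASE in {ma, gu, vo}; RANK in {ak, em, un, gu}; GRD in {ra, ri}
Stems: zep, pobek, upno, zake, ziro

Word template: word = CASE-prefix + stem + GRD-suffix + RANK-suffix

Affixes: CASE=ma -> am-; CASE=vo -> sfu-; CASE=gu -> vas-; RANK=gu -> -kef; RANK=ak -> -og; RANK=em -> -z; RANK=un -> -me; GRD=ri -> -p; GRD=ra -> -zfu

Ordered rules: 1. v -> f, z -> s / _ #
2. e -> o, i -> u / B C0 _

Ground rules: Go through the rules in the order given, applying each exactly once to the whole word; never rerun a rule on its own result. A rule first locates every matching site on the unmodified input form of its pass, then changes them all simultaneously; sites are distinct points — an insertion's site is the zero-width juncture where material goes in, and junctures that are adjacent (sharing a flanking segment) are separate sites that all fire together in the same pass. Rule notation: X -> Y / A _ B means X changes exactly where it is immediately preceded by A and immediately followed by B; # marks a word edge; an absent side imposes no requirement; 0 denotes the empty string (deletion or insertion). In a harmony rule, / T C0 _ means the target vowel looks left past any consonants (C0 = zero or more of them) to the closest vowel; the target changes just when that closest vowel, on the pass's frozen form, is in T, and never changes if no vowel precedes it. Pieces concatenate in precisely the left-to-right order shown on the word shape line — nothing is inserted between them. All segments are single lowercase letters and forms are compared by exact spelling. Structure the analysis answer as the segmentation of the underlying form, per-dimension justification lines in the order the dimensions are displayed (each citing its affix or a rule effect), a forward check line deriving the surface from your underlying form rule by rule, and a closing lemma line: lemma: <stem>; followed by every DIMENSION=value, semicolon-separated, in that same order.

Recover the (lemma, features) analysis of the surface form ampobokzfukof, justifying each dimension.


underlying: am-pobek-zfu-kef
CASE=ma - signalled by the affix am-
RANK=gu - signalled by the affix -kef
GRD=ra - signalled by the affix -zfu
check: ampobekzfukef -> ampobekzfukef -> ampobokzfukof
lemma: pobek; CASE=ma; RANK=gu; GRD=ra


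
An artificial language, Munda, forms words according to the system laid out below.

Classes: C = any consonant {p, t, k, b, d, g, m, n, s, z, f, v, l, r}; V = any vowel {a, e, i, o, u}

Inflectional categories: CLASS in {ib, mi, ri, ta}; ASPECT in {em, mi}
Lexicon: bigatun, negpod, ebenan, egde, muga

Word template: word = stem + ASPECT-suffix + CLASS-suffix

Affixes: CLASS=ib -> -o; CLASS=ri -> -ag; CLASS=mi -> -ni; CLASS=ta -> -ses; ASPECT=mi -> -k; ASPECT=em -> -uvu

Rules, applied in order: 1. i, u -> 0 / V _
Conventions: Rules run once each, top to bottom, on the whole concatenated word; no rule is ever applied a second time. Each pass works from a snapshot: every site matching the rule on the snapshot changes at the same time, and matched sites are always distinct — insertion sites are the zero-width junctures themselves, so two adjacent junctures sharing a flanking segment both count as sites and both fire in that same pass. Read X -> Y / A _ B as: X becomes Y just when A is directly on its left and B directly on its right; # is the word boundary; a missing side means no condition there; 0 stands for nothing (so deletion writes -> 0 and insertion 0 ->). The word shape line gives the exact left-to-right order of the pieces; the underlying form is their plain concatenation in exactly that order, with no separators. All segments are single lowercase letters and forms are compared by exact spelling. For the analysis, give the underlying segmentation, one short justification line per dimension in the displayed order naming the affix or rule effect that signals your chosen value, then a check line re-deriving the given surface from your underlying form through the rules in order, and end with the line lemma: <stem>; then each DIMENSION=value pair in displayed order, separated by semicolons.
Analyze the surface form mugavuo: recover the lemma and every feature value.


underlying: muga-uvu-o
CLASS=ib - signalled by the affix -o
ASPECT=em - signalled by the affix -uvu
check: mugauvuo -> mugavuo
lemma: muga; CLASS=ib; ASPECT=em


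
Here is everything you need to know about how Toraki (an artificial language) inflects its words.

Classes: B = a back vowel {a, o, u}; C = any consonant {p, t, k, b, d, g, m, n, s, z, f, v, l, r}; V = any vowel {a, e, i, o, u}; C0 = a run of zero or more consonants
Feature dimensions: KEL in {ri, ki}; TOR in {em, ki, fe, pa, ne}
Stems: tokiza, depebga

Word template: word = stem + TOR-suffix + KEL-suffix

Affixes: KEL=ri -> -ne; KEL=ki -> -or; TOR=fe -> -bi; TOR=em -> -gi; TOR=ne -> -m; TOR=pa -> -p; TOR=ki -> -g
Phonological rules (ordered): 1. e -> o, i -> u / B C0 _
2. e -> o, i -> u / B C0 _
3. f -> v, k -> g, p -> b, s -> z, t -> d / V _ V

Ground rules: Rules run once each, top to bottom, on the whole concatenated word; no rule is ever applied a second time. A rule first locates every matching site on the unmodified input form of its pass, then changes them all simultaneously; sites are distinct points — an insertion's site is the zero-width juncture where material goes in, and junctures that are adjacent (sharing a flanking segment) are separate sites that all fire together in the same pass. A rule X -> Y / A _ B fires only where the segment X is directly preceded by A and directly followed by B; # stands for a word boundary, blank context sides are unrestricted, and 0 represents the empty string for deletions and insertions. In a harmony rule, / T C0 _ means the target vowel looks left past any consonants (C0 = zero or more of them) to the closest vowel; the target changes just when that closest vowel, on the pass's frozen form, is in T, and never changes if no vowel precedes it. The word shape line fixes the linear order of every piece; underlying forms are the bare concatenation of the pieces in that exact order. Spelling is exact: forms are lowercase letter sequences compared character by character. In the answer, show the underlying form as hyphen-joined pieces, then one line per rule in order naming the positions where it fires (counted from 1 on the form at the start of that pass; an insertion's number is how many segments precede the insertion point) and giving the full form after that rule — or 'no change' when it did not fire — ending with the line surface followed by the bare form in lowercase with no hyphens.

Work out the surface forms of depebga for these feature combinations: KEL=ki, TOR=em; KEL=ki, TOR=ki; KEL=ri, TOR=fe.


cell KEL=ki, TOR=em:
underlying: depebga-gi-or
1. e -> o, i -> u / B C0 _: fires at position(s) 9: depebgaguor
2. e -> o, i -> u / B C0 _: no change
3. f -> v, k -> g, p -> b, s -> z, t -> d / V _ V: fires at position(s) 3: debebgaguor
surface: debebgaguor

cell KEL=ki, TOR=ki:
underlying: depebga-g-or
1. e -> o, i -> u / B C0 _: no change
2. e -> o, i -> u / B C0 _: no change
3. f -> v, k -> g, p -> b, s -> z, t -> d / V _ V: fires at position(s) 3: debebgagor
surface: debebgagor

cell KEL=ri, TOR=fe:
underlying: depebga-bi-ne
1. e -> o, i -> u / B C0 _: fires at position(s) 9: depebgabune
2. e -> o, i -> u / B C0 _: fires at position(s) 11: depebgabuno
3. f -> v, k -> g, p -> b, s -> z, t -> d / V _ V: fires at position(s) 3: debebgabuno
surface: debebgabuno


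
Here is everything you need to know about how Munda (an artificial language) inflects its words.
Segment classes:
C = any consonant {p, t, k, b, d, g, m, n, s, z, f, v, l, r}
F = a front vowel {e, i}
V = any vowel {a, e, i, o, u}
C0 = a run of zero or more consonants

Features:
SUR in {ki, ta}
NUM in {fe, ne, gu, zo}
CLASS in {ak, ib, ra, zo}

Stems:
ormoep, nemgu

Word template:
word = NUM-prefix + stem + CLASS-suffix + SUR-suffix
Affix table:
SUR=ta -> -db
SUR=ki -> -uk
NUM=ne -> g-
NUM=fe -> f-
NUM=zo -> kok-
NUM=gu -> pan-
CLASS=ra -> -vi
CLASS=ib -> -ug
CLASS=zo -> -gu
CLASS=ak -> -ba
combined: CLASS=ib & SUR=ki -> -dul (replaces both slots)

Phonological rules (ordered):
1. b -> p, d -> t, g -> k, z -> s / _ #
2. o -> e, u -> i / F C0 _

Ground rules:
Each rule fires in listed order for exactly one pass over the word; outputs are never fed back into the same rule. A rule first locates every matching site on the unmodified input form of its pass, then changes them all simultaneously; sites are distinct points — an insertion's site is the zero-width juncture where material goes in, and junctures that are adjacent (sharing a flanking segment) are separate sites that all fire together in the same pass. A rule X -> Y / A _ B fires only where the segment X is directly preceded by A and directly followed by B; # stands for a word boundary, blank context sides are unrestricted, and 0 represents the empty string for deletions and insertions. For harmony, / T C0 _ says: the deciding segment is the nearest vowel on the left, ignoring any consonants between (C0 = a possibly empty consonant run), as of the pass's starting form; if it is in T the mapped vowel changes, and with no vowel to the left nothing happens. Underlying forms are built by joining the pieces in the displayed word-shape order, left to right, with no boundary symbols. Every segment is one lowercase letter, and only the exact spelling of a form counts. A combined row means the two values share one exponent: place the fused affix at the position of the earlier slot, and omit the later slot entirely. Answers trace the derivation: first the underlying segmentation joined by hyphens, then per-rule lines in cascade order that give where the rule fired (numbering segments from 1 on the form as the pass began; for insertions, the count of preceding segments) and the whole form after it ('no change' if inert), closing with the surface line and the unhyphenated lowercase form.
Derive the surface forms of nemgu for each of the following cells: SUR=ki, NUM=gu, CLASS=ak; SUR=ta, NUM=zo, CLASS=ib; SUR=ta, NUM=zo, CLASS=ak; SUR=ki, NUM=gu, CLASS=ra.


cell SUR=ki, NUM=gu, CLASS=ak:
underlying: pan-nemgu-ba-uk
1. b -> p, d -> t, g -> k, z -> s / _ #: no change
2. o -> e, u -> i / F C0 _: fires at position(s) 8: pannemgibauk
surface: pannemgibauk

cell SUR=ta, NUM=zo, CLASS=ib:
underlying: kok-nemgu-ug-db
1. b -> p, d -> t, g -> k, z -> s / _ #: fires at position(s) 12: koknemguugdp
2. o -> e, u -> i / F C0 _: fires at position(s) 8: koknemgiugdp
surface: koknemgiugdp

cell SUR=ta, NUM=zo, CLASS=ak:
underlying: kok-nemgu-ba-db
1. b -> p, d -> t, g -> k, z -> s / _ #: fires at position(s) 12: koknemgubadp
2. o -> e, u -> i / F C0 _: fires at position(s) 8: koknemgibadp
surface: koknemgibadp

cell SUR=ki, NUM=gu, CLASS=ra:
underlying: pan-nemgu-vi-uk
1. b -> p, d -> t, g -> k, z -> s / _ #: no change
2. o -> e, u -> i / F C0 _: fires at position(s) 8, 11: pannemgiviik
surface: pannemgiviik
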